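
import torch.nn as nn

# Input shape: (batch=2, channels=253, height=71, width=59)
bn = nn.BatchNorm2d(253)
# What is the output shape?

Input shape: (2, 253, 71, 59)
Output shape: (2, 253, 71, 59)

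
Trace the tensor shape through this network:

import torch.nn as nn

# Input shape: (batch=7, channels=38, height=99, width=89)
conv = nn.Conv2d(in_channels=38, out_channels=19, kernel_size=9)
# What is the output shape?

Input shape: (7, 38, 99, 89)
Output shape: (7, 19, 91, 81)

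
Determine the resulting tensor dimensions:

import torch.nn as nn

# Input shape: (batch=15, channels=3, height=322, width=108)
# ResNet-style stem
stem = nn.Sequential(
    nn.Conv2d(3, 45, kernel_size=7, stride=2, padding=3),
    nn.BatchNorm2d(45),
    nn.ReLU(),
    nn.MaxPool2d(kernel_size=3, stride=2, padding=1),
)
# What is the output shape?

Input shape: (15, 3, 322, 108)
  -> after Conv2d 7x7 stride=2: (15, 45, 161, 54)
Output shape: (15, 45, 81, 27)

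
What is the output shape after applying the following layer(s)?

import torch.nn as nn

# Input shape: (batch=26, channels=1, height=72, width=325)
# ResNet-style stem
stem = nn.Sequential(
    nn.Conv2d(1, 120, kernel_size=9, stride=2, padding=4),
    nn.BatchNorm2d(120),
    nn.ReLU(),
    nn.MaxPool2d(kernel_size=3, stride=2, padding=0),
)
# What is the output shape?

Input shape: (26, 1, 72, 325)
  -> after Conv2d 9x9 stride=2: (26, 120, 36, 163)
Output shape: (26, 120, 17, 81)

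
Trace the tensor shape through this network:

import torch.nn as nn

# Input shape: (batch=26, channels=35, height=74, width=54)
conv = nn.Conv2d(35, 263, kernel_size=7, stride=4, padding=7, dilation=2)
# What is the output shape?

Input shape: (26, 35, 74, 54)
Output shape: (26, 263, 19, 14)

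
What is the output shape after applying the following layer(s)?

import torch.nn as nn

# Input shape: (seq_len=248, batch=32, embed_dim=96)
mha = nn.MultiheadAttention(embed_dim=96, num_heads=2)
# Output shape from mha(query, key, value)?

Input shape: (248, 32, 96)
Output shape: (248, 32, 96)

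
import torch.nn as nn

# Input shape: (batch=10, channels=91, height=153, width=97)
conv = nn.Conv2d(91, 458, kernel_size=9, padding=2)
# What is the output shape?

Input shape: (10, 91, 153, 97)
Output shape: (10, 458, 149, 93)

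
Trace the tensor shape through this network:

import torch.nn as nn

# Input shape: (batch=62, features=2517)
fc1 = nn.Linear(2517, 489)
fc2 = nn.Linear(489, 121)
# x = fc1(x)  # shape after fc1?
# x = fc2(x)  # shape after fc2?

Input shape: (62, 2517)
  -> after fc1: (62, 489)
Output shape: (62, 121)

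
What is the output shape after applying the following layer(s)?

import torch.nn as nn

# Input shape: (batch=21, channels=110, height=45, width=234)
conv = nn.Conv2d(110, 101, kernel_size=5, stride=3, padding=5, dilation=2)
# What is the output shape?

Input shape: (21, 110, 45, 234)
Output shape: (21, 101, 16, 79)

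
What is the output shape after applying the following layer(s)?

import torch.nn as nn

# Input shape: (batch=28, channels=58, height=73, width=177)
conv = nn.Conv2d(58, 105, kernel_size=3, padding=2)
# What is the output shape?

Input shape: (28, 58, 73, 177)
Output shape: (28, 105, 75, 179)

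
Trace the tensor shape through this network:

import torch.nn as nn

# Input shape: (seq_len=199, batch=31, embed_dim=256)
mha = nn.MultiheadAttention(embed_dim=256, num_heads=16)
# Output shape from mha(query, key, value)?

Input shape: (199, 31, 256)
Output shape: (199, 31, 256)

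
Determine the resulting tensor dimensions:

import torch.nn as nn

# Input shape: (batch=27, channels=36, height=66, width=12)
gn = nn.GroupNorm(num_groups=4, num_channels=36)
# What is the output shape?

Input shape: (27, 36, 66, 12)
Output shape: (27, 36, 66, 12)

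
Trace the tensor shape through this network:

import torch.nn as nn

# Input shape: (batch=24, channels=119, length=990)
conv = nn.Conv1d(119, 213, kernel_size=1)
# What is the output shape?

Input shape: (24, 119, 990)
Output shape: (24, 213, 990)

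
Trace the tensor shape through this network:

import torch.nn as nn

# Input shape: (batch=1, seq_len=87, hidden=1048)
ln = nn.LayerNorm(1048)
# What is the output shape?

Input shape: (1, 87, 1048)
Output shape: (1, 87, 1048)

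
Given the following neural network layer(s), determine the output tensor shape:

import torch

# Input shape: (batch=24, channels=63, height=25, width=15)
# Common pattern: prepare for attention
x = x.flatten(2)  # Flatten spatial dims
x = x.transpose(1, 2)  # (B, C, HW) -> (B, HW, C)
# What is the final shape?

Input shape: (24, 63, 25, 15)
  -> after flatten(2): (24, 63, 375)
Output shape: (24, 375, 63)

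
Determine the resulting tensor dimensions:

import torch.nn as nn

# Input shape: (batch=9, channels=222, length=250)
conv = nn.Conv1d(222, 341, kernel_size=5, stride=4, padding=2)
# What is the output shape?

Input shape: (9, 222, 250)
Output shape: (9, 341, 63)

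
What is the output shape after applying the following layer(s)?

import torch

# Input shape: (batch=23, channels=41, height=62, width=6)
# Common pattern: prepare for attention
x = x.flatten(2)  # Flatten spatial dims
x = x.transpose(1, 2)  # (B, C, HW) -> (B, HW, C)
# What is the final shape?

Input shape: (23, 41, 62, 6)
  -> after flatten(2): (23, 41, 372)
Output shape: (23, 372, 41)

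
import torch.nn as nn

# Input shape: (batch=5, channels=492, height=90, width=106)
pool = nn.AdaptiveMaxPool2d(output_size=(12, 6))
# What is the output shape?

Input shape: (5, 492, 90, 106)
Output shape: (5, 492, 12, 6)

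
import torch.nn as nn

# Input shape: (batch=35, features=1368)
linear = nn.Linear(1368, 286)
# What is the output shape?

Input shape: (35, 1368)
Output shape: (35, 286)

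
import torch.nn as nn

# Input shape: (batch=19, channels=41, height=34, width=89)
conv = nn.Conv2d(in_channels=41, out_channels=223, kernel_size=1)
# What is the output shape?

Input shape: (19, 41, 34, 89)
Output shape: (19, 223, 34, 89)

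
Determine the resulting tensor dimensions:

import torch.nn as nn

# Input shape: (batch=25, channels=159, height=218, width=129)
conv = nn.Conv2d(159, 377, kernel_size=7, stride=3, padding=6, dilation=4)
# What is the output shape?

Input shape: (25, 159, 218, 129)
Output shape: (25, 377, 69, 39)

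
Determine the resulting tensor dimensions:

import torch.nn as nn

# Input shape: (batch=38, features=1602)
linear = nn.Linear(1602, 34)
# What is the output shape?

Input shape: (38, 1602)
Output shape: (38, 34)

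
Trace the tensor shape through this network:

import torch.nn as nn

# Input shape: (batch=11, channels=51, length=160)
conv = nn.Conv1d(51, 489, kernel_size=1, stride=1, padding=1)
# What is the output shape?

Input shape: (11, 51, 160)
Output shape: (11, 489, 162)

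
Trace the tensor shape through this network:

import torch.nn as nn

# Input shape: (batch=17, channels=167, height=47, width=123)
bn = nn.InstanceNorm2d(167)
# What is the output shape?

Input shape: (17, 167, 47, 123)
Output shape: (17, 167, 47, 123)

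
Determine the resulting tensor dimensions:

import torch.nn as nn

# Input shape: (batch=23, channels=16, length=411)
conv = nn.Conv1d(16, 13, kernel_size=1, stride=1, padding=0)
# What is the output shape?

Input shape: (23, 16, 411)
Output shape: (23, 13, 411)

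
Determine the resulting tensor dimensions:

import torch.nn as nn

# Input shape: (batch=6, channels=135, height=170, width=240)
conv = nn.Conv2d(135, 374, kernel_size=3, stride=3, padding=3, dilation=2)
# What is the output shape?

Input shape: (6, 135, 170, 240)
Output shape: (6, 374, 58, 81)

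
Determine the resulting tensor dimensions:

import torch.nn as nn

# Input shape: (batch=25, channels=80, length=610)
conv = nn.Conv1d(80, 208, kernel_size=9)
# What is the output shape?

Input shape: (25, 80, 610)
Output shape: (25, 208, 602)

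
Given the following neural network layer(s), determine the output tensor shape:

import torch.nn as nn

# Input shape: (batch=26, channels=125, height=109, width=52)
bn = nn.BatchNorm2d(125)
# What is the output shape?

Input shape: (26, 125, 109, 52)
Output shape: (26, 125, 109, 52)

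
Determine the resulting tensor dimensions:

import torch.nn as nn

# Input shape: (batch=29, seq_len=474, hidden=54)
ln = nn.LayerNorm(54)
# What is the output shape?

Input shape: (29, 474, 54)
Output shape: (29, 474, 54)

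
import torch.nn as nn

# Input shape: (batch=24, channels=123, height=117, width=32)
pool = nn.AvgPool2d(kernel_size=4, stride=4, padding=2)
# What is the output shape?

Input shape: (24, 123, 117, 32)
Output shape: (24, 123, 30, 9)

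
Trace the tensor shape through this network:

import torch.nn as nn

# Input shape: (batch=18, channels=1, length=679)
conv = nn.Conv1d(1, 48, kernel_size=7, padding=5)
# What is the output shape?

Input shape: (18, 1, 679)
Output shape: (18, 48, 683)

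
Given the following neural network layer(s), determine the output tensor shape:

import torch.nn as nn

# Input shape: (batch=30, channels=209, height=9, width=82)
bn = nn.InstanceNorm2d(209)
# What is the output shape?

Input shape: (30, 209, 9, 82)
Output shape: (30, 209, 9, 82)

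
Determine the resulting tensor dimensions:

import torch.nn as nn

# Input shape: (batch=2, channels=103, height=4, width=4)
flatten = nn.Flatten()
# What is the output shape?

Input shape: (2, 103, 4, 4)
Output shape: (2, 1648)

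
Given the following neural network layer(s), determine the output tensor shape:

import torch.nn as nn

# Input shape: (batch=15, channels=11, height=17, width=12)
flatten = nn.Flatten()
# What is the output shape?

Input shape: (15, 11, 17, 12)
Output shape: (15, 2244)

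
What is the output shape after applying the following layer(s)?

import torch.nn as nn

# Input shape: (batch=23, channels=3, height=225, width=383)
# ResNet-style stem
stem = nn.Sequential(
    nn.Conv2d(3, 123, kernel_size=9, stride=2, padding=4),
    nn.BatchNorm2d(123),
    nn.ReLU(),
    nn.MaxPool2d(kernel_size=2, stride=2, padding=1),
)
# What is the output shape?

Input shape: (23, 3, 225, 383)
  -> after Conv2d 9x9 stride=2: (23, 123, 113, 192)
Output shape: (23, 123, 57, 97)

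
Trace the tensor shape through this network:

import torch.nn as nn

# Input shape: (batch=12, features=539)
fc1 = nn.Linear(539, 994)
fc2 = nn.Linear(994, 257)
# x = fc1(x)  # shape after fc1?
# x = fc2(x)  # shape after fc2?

Input shape: (12, 539)
  -> after fc1: (12, 994)
Output shape: (12, 257)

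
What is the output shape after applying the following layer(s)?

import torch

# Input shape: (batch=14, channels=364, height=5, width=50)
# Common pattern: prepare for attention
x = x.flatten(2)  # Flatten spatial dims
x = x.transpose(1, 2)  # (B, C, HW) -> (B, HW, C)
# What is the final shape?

Input shape: (14, 364, 5, 50)
  -> after flatten(2): (14, 364, 250)
Output shape: (14, 250, 364)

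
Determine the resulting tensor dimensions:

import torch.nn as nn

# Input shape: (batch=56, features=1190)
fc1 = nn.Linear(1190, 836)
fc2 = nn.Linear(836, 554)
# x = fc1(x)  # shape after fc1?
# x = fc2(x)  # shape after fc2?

Input shape: (56, 1190)
  -> after fc1: (56, 836)
Output shape: (56, 554)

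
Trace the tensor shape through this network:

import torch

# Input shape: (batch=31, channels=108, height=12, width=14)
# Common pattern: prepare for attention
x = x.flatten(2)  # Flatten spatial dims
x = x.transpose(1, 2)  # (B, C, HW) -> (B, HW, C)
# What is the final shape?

Input shape: (31, 108, 12, 14)
  -> after flatten(2): (31, 108, 168)
Output shape: (31, 168, 108)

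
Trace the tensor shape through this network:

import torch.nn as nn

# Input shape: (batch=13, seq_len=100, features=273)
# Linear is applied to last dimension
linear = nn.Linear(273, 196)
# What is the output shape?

Input shape: (13, 100, 273)
Output shape: (13, 100, 196)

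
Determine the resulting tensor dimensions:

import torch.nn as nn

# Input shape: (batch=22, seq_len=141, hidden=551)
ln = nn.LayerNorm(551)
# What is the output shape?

Input shape: (22, 141, 551)
Output shape: (22, 141, 551)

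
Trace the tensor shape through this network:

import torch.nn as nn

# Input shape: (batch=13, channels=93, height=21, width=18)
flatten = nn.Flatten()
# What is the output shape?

Input shape: (13, 93, 21, 18)
Output shape: (13, 35154)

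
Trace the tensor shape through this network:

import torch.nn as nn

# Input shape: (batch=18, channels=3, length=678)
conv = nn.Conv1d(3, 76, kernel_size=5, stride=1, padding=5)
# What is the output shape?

Input shape: (18, 3, 678)
Output shape: (18, 76, 684)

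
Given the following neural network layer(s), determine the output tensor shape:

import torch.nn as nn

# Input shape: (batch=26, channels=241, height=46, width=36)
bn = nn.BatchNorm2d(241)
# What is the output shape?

Input shape: (26, 241, 46, 36)
Output shape: (26, 241, 46, 36)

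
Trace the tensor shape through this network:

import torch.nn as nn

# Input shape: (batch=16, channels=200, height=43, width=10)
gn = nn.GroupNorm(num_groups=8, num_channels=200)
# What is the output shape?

Input shape: (16, 200, 43, 10)
Output shape: (16, 200, 43, 10)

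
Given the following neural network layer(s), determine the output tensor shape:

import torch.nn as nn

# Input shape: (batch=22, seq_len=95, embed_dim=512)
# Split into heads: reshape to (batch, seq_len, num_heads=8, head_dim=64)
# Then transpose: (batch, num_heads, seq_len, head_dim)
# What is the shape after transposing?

Input shape: (22, 95, 512)
  -> after reshape: (22, 95, 8, 64)
Output shape: (22, 8, 95, 64)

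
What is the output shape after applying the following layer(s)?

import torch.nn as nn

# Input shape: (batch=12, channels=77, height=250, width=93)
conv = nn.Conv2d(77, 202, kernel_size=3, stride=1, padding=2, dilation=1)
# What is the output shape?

Input shape: (12, 77, 250, 93)
Output shape: (12, 202, 252, 95)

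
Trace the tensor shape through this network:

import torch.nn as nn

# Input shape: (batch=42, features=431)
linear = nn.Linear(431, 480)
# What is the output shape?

Input shape: (42, 431)
Output shape: (42, 480)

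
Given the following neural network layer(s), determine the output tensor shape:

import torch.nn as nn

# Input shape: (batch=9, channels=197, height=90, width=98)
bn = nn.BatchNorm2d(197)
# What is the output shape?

Input shape: (9, 197, 90, 98)
Output shape: (9, 197, 90, 98)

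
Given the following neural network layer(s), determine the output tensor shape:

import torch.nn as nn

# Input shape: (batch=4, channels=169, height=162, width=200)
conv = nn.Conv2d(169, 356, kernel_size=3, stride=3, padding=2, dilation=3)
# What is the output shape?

Input shape: (4, 169, 162, 200)
Output shape: (4, 356, 54, 66)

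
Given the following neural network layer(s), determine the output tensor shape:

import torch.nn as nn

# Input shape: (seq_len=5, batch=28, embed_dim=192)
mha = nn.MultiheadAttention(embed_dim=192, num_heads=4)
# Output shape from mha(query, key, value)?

Input shape: (5, 28, 192)
Output shape: (5, 28, 192)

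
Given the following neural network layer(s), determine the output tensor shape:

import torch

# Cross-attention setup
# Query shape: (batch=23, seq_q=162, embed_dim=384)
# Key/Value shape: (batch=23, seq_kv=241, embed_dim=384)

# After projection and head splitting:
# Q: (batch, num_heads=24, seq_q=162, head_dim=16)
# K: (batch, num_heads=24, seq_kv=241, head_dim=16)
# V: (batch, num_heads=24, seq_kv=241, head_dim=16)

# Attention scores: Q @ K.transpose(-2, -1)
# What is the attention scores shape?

Input shape: (23, 162, 384)
Output shape: (23, 24, 162, 241)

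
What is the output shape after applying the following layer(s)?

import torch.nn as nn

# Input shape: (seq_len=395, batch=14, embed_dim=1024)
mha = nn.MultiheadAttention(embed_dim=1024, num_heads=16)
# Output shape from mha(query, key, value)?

Input shape: (395, 14, 1024)
Output shape: (395, 14, 1024)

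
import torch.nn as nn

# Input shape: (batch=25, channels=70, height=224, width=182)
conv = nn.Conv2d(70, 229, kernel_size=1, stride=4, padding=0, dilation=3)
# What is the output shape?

Input shape: (25, 70, 224, 182)
Output shape: (25, 229, 56, 46)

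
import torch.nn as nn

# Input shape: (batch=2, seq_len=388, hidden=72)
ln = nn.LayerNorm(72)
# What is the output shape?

Input shape: (2, 388, 72)
Output shape: (2, 388, 72)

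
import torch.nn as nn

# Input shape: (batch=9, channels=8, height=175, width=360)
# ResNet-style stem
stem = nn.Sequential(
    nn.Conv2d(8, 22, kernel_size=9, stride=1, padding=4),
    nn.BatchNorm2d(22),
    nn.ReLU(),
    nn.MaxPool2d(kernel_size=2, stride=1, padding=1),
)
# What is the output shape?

Input shape: (9, 8, 175, 360)
  -> after Conv2d 9x9 stride=1: (9, 22, 175, 360)
Output shape: (9, 22, 176, 361)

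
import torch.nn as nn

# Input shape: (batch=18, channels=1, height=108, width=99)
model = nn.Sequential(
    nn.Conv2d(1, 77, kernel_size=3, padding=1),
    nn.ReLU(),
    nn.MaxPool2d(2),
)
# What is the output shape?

Input shape: (18, 1, 108, 99)
  -> after Conv2d: (18, 77, 108, 99)
  -> after ReLU: (18, 77, 108, 99)
Output shape: (18, 77, 54, 49)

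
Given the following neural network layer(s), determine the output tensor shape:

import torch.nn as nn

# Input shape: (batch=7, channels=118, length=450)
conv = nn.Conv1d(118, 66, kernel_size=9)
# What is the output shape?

Input shape: (7, 118, 450)
Output shape: (7, 66, 442)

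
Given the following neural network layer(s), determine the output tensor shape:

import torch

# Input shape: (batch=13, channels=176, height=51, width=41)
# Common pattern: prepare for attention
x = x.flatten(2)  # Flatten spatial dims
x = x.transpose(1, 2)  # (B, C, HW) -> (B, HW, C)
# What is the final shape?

Input shape: (13, 176, 51, 41)
  -> after flatten(2): (13, 176, 2091)
Output shape: (13, 2091, 176)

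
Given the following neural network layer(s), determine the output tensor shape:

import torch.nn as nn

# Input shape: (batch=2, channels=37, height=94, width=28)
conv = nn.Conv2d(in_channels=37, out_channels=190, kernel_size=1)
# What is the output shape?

Input shape: (2, 37, 94, 28)
Output shape: (2, 190, 94, 28)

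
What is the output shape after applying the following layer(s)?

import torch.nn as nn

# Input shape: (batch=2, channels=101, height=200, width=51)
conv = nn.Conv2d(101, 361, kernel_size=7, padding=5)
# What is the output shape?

Input shape: (2, 101, 200, 51)
Output shape: (2, 361, 204, 55)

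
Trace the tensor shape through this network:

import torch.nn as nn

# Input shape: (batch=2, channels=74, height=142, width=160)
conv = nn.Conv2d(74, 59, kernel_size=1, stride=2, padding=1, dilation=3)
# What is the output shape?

Input shape: (2, 74, 142, 160)
Output shape: (2, 59, 72, 81)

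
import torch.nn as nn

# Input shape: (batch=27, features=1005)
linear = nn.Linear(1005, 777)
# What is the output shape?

Input shape: (27, 1005)
Output shape: (27, 777)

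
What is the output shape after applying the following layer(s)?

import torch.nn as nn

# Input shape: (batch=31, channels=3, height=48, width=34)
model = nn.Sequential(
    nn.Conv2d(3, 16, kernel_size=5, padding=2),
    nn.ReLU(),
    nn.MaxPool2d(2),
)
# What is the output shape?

Input shape: (31, 3, 48, 34)
  -> after Conv2d: (31, 16, 48, 34)
  -> after ReLU: (31, 16, 48, 34)
Output shape: (31, 16, 24, 17)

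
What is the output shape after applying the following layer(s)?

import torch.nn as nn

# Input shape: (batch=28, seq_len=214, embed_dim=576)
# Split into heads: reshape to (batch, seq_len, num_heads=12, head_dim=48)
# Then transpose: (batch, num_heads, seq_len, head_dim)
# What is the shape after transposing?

Input shape: (28, 214, 576)
  -> after reshape: (28, 214, 12, 48)
Output shape: (28, 12, 214, 48)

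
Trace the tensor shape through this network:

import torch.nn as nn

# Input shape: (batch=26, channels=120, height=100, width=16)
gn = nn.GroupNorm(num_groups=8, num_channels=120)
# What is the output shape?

Input shape: (26, 120, 100, 16)
Output shape: (26, 120, 100, 16)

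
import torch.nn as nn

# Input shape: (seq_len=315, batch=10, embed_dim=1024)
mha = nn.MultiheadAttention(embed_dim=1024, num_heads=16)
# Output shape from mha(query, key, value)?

Input shape: (315, 10, 1024)
Output shape: (315, 10, 1024)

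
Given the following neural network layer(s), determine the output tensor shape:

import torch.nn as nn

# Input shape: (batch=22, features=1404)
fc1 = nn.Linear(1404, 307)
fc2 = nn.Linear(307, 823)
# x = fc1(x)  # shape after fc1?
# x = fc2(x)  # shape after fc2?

Input shape: (22, 1404)
  -> after fc1: (22, 307)
Output shape: (22, 823)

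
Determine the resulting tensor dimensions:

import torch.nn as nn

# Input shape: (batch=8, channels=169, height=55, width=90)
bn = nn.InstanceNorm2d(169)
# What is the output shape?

Input shape: (8, 169, 55, 90)
Output shape: (8, 169, 55, 90)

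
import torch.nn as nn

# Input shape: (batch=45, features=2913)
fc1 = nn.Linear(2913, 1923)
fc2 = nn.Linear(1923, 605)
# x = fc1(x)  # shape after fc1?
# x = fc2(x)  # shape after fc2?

Input shape: (45, 2913)
  -> after fc1: (45, 1923)
Output shape: (45, 605)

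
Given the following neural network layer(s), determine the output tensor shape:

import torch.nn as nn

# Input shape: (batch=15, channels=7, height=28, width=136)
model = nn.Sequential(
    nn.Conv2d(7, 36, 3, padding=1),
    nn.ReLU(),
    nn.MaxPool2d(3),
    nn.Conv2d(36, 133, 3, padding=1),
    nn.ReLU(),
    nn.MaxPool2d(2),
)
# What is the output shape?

Input shape: (15, 7, 28, 136)
  -> after first Conv2d: (15, 36, 28, 136)
  -> after first MaxPool2d: (15, 36, 9, 45)
  -> after second Conv2d: (15, 133, 9, 45)
Output shape: (15, 133, 4, 22)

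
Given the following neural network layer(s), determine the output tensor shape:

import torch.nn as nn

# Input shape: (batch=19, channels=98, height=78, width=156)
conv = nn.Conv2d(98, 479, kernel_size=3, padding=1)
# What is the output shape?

Input shape: (19, 98, 78, 156)
Output shape: (19, 479, 78, 156)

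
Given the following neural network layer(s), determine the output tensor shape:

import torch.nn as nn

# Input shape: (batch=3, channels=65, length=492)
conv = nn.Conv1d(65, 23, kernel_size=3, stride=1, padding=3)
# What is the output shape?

Input shape: (3, 65, 492)
Output shape: (3, 23, 496)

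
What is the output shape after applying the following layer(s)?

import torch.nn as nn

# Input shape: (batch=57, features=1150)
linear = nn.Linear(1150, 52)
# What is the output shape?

Input shape: (57, 1150)
Output shape: (57, 52)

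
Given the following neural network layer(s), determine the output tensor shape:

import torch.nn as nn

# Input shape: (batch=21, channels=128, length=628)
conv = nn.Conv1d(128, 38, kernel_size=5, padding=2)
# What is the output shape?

Input shape: (21, 128, 628)
Output shape: (21, 38, 628)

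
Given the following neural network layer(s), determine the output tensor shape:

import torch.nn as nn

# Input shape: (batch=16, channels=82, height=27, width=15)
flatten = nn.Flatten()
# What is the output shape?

Input shape: (16, 82, 27, 15)
Output shape: (16, 33210)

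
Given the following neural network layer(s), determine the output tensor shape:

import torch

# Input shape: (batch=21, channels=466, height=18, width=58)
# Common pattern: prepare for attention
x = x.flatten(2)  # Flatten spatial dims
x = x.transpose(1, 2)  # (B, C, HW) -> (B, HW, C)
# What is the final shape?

Input shape: (21, 466, 18, 58)
  -> after flatten(2): (21, 466, 1044)
Output shape: (21, 1044, 466)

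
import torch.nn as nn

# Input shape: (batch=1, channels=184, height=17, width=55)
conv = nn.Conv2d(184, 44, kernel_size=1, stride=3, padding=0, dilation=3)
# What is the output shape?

Input shape: (1, 184, 17, 55)
Output shape: (1, 44, 6, 19)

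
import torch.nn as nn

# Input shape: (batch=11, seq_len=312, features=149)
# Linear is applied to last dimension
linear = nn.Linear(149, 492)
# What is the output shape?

Input shape: (11, 312, 149)
Output shape: (11, 312, 492)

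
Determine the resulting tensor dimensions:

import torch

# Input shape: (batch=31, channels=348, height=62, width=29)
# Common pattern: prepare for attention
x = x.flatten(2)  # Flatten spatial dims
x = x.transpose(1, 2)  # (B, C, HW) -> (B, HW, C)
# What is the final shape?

Input shape: (31, 348, 62, 29)
  -> after flatten(2): (31, 348, 1798)
Output shape: (31, 1798, 348)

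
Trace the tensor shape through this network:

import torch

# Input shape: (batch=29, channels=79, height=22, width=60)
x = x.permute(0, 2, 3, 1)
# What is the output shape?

Input shape: (29, 79, 22, 60)
Output shape: (29, 22, 60, 79)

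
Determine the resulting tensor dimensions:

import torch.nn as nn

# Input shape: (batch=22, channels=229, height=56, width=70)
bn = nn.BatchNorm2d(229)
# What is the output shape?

Input shape: (22, 229, 56, 70)
Output shape: (22, 229, 56, 70)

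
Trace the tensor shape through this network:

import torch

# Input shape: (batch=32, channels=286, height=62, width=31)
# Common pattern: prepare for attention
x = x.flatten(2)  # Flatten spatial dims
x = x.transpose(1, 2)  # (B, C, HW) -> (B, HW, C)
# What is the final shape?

Input shape: (32, 286, 62, 31)
  -> after flatten(2): (32, 286, 1922)
Output shape: (32, 1922, 286)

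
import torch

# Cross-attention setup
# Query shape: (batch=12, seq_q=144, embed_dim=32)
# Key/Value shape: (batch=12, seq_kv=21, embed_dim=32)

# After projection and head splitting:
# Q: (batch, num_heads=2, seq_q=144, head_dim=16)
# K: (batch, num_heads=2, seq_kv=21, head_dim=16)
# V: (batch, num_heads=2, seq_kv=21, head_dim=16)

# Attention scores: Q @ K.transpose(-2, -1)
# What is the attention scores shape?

Input shape: (12, 144, 32)
Output shape: (12, 2, 144, 21)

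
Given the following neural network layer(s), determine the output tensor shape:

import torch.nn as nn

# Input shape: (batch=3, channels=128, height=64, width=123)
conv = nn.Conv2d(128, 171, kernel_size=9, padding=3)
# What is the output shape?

Input shape: (3, 128, 64, 123)
Output shape: (3, 171, 62, 121)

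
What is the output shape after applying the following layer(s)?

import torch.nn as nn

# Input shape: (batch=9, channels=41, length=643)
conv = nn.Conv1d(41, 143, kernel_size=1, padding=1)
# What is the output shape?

Input shape: (9, 41, 643)
Output shape: (9, 143, 645)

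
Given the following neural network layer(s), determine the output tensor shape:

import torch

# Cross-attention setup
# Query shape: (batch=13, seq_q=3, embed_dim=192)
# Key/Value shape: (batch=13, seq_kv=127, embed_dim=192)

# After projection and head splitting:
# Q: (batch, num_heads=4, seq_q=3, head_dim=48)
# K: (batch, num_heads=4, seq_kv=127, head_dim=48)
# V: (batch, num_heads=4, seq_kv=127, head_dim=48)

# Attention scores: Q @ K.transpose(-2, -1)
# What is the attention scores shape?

Input shape: (13, 3, 192)
Output shape: (13, 4, 3, 127)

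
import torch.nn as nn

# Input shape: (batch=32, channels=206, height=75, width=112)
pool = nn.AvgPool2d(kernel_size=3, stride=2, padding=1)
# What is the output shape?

Input shape: (32, 206, 75, 112)
Output shape: (32, 206, 38, 56)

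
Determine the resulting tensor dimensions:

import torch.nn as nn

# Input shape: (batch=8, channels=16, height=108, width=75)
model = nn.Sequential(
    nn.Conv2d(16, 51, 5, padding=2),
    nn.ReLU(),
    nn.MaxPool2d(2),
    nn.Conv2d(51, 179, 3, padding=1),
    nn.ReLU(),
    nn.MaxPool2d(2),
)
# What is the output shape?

Input shape: (8, 16, 108, 75)
  -> after first Conv2d: (8, 51, 108, 75)
  -> after first MaxPool2d: (8, 51, 54, 37)
  -> after second Conv2d: (8, 179, 54, 37)
Output shape: (8, 179, 27, 18)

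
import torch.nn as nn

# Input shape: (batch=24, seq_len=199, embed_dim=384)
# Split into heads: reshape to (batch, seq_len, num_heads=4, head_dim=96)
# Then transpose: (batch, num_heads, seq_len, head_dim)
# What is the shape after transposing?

Input shape: (24, 199, 384)
  -> after reshape: (24, 199, 4, 96)
Output shape: (24, 4, 199, 96)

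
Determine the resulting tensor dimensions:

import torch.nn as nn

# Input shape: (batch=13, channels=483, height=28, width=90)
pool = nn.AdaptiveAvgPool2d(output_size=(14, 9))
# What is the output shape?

Input shape: (13, 483, 28, 90)
Output shape: (13, 483, 14, 9)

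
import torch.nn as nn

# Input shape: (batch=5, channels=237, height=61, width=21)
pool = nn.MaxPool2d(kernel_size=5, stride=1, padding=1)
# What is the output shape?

Input shape: (5, 237, 61, 21)
Output shape: (5, 237, 59, 19)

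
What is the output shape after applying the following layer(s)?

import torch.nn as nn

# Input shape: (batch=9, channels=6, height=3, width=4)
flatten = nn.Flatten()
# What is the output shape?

Input shape: (9, 6, 3, 4)
Output shape: (9, 72)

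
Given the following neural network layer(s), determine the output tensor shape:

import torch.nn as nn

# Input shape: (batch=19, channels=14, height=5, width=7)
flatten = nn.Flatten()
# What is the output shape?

Input shape: (19, 14, 5, 7)
Output shape: (19, 490)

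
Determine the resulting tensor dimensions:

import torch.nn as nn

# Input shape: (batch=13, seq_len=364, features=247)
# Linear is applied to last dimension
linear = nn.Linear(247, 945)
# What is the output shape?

Input shape: (13, 364, 247)
Output shape: (13, 364, 945)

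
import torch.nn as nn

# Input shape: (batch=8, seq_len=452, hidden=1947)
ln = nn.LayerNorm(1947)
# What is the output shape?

Input shape: (8, 452, 1947)
Output shape: (8, 452, 1947)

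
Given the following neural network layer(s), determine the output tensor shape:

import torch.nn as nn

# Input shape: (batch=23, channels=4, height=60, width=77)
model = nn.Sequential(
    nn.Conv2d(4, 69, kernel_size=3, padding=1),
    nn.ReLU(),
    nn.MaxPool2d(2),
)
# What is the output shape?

Input shape: (23, 4, 60, 77)
  -> after Conv2d: (23, 69, 60, 77)
  -> after ReLU: (23, 69, 60, 77)
Output shape: (23, 69, 30, 38)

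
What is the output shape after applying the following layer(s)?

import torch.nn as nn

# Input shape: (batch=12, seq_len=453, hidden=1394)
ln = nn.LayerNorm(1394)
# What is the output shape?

Input shape: (12, 453, 1394)
Output shape: (12, 453, 1394)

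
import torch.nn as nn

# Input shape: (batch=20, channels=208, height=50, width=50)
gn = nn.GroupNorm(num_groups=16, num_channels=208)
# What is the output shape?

Input shape: (20, 208, 50, 50)
Output shape: (20, 208, 50, 50)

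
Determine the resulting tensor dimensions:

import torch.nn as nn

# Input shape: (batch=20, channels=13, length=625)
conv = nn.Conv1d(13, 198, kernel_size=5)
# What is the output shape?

Input shape: (20, 13, 625)
Output shape: (20, 198, 621)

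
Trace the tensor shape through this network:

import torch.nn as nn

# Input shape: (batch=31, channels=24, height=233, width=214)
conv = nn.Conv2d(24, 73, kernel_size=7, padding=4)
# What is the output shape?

Input shape: (31, 24, 233, 214)
Output shape: (31, 73, 235, 216)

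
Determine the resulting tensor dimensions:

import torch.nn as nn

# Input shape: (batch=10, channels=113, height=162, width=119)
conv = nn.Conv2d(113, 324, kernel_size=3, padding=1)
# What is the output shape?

Input shape: (10, 113, 162, 119)
Output shape: (10, 324, 162, 119)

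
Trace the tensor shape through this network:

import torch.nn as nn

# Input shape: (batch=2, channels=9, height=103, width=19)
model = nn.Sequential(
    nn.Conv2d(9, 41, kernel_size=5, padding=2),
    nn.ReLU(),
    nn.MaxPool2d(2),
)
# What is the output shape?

Input shape: (2, 9, 103, 19)
  -> after Conv2d: (2, 41, 103, 19)
  -> after ReLU: (2, 41, 103, 19)
Output shape: (2, 41, 51, 9)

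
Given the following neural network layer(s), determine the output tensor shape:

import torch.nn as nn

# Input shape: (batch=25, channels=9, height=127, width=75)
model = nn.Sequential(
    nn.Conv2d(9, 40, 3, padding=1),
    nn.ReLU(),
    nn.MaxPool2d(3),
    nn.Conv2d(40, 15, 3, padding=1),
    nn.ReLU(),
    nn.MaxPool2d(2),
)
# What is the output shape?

Input shape: (25, 9, 127, 75)
  -> after first Conv2d: (25, 40, 127, 75)
  -> after first MaxPool2d: (25, 40, 42, 25)
  -> after second Conv2d: (25, 15, 42, 25)
Output shape: (25, 15, 21, 12)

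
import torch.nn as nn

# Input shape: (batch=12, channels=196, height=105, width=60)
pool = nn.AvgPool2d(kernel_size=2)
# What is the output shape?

Input shape: (12, 196, 105, 60)
Output shape: (12, 196, 52, 30)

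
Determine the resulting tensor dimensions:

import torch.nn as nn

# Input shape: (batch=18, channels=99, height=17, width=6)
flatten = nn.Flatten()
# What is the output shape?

Input shape: (18, 99, 17, 6)
Output shape: (18, 10098)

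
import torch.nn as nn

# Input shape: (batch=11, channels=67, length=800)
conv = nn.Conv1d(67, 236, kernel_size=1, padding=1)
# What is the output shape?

Input shape: (11, 67, 800)
Output shape: (11, 236, 802)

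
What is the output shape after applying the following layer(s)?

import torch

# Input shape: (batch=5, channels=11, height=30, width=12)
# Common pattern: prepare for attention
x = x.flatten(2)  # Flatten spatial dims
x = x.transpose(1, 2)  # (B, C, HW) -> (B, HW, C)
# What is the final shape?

Input shape: (5, 11, 30, 12)
  -> after flatten(2): (5, 11, 360)
Output shape: (5, 360, 11)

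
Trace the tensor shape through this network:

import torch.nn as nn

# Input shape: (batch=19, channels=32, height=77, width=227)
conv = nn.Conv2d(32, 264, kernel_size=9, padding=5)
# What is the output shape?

Input shape: (19, 32, 77, 227)
Output shape: (19, 264, 79, 229)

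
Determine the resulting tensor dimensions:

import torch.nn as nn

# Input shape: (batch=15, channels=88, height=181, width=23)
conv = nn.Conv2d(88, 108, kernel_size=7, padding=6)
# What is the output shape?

Input shape: (15, 88, 181, 23)
Output shape: (15, 108, 187, 29)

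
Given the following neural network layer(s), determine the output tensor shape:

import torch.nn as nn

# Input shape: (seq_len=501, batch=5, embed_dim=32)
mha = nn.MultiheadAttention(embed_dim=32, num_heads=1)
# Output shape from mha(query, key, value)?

Input shape: (501, 5, 32)
Output shape: (501, 5, 32)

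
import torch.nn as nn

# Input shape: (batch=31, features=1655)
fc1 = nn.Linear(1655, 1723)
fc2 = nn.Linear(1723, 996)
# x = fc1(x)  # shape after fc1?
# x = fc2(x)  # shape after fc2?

Input shape: (31, 1655)
  -> after fc1: (31, 1723)
Output shape: (31, 996)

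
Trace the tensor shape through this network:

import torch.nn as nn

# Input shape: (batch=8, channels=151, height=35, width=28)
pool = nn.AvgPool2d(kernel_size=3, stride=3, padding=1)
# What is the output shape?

Input shape: (8, 151, 35, 28)
Output shape: (8, 151, 12, 10)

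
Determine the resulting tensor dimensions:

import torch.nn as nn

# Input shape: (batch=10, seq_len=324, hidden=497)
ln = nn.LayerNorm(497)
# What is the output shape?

Input shape: (10, 324, 497)
Output shape: (10, 324, 497)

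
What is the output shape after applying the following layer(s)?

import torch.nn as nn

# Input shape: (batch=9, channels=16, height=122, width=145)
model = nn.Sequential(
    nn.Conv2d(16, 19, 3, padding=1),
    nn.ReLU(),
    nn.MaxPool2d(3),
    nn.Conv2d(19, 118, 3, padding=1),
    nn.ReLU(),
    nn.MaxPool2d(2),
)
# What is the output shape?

Input shape: (9, 16, 122, 145)
  -> after first Conv2d: (9, 19, 122, 145)
  -> after first MaxPool2d: (9, 19, 40, 48)
  -> after second Conv2d: (9, 118, 40, 48)
Output shape: (9, 118, 20, 24)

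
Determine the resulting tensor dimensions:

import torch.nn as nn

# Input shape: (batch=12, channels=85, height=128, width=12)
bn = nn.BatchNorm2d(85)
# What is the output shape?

Input shape: (12, 85, 128, 12)
Output shape: (12, 85, 128, 12)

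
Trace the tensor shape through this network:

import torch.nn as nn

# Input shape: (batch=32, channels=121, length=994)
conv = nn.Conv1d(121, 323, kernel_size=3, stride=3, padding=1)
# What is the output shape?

Input shape: (32, 121, 994)
Output shape: (32, 323, 332)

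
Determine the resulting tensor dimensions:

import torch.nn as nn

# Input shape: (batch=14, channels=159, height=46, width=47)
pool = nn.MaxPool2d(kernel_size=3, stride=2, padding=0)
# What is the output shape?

Input shape: (14, 159, 46, 47)
Output shape: (14, 159, 22, 23)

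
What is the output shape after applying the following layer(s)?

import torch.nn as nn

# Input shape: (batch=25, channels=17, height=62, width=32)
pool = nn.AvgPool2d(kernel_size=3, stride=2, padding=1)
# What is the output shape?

Input shape: (25, 17, 62, 32)
Output shape: (25, 17, 31, 16)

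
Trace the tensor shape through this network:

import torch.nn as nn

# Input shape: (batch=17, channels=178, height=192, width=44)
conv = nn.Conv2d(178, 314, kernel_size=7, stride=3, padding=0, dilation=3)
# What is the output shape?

Input shape: (17, 178, 192, 44)
Output shape: (17, 314, 58, 9)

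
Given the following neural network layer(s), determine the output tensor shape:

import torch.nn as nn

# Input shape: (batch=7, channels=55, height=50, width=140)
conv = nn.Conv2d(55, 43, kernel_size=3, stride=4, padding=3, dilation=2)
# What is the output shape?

Input shape: (7, 55, 50, 140)
Output shape: (7, 43, 13, 36)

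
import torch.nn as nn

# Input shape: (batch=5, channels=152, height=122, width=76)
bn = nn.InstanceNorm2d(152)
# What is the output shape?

Input shape: (5, 152, 122, 76)
Output shape: (5, 152, 122, 76)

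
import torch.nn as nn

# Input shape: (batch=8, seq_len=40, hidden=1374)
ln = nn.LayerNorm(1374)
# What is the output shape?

Input shape: (8, 40, 1374)
Output shape: (8, 40, 1374)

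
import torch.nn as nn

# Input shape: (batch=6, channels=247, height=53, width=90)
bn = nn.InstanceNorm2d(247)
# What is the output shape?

Input shape: (6, 247, 53, 90)
Output shape: (6, 247, 53, 90)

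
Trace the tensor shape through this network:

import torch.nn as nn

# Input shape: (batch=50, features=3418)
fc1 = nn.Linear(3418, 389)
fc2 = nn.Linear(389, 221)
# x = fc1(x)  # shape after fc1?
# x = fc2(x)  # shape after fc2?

Input shape: (50, 3418)
  -> after fc1: (50, 389)
Output shape: (50, 221)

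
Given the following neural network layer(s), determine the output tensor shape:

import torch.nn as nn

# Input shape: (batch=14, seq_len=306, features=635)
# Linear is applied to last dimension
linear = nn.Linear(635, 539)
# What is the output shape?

Input shape: (14, 306, 635)
Output shape: (14, 306, 539)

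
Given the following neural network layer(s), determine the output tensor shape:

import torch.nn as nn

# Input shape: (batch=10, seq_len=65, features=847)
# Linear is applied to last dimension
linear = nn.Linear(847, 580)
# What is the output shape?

Input shape: (10, 65, 847)
Output shape: (10, 65, 580)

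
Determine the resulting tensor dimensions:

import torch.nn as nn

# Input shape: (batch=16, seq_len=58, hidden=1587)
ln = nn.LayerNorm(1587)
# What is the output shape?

Input shape: (16, 58, 1587)
Output shape: (16, 58, 1587)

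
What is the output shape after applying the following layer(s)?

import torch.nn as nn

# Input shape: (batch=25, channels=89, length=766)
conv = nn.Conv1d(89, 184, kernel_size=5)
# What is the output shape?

Input shape: (25, 89, 766)
Output shape: (25, 184, 762)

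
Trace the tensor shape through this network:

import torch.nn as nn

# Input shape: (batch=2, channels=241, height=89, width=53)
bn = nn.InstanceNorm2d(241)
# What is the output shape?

Input shape: (2, 241, 89, 53)
Output shape: (2, 241, 89, 53)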